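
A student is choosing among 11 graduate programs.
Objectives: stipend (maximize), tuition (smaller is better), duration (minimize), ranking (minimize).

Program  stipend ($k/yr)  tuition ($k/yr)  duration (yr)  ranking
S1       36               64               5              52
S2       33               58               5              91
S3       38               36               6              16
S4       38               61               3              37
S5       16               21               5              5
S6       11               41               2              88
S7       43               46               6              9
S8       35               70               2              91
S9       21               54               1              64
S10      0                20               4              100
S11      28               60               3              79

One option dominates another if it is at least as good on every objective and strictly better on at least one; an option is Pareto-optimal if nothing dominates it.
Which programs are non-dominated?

S1: dominated by S4 (stipend 38≥36, tuition 61≤64, duration 3≤5, ranking 37≤52).
S2: not dominated.
S3: not dominated.
S4: not dominated.
S5: not dominated (best ranking).
S6: not dominated.
S7: not dominated (best stipend).
S8: not dominated.
S9: not dominated (best duration).
S10: not dominated (best tuition).
S11: not dominated.

S2, S3, S4, S5, S6, S7, S8, S9, S10, S11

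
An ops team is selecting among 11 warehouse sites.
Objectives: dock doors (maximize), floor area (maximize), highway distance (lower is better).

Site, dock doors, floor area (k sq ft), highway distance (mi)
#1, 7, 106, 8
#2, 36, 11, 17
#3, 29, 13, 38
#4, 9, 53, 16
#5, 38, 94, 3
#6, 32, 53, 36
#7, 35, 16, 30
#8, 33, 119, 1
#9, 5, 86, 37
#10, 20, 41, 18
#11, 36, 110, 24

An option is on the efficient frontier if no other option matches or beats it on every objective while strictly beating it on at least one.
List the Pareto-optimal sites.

#5, #8, #11

#1: dominated by #8 (dock doors 33≥7, floor area 119≥106, highway distance 1≤8).
#2: dominated by #5 (dock doors 38≥36, floor area 94≥11, highway distance 3≤17).
#3: dominated by #5 (dock doors 38≥29, floor area 94≥13, highway distance 3≤38).
#4: dominated by #5 (dock doors 38≥9, floor area 94≥53, highway distance 3≤16).
#5: not dominated (best dock doors).
#6: dominated by #5 (dock doors 38≥32, floor area 94≥53, highway distance 3≤36).
#7: dominated by #5 (dock doors 38≥35, floor area 94≥16, highway distance 3≤30).
#8: not dominated (best floor area).
#9: dominated by #1 (dock doors 7≥5, floor area 106≥86, highway distance 8≤37).
#10: dominated by #5 (dock doors 38≥20, floor area 94≥41, highway distance 3≤18).
#11: not dominated.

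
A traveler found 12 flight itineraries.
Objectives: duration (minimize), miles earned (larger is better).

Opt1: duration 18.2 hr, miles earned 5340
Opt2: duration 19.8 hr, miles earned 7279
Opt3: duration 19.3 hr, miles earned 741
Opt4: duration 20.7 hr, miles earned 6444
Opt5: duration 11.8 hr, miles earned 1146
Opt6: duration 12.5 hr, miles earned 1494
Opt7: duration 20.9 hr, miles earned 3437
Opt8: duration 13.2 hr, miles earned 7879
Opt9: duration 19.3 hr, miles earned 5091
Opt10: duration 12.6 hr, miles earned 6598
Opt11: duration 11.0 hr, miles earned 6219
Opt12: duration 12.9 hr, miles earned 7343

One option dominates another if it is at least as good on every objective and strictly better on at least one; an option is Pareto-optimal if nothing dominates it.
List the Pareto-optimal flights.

Opt8, Opt10, Opt11, Opt12

Opt1: dominated by Opt8 (duration 13.2≤18.2, miles earned 7879≥5340).
Opt2: dominated by Opt8 (duration 13.2≤19.8, miles earned 7879≥7279).
Opt3: dominated by Opt1 (duration 18.2≤19.3, miles earned 5340≥741).
Opt4: dominated by Opt2 (duration 19.8≤20.7, miles earned 7279≥6444).
Opt5: dominated by Opt11 (duration 11.0≤11.8, miles earned 6219≥1146).
Opt6: dominated by Opt11 (duration 11.0≤12.5, miles earned 6219≥1494).
Opt7: dominated by Opt1 (duration 18.2≤20.9, miles earned 5340≥3437).
Opt8: not dominated (best miles earned).
Opt9: dominated by Opt1 (duration 18.2≤19.3, miles earned 5340≥5091).
Opt10: not dominated.
Opt11: not dominated (best duration).
Opt12: not dominated.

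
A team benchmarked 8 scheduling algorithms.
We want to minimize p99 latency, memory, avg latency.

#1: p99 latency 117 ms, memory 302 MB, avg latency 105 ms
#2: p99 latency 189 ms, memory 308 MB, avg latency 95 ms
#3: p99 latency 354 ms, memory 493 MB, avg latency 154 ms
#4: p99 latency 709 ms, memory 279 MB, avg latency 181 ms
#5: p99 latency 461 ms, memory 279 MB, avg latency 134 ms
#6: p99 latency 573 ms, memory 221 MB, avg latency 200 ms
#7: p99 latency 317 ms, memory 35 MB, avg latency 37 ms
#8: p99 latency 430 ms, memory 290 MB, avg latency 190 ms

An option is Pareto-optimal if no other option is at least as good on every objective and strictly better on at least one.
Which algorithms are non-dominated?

#1: not dominated (best p99 latency).
#2: not dominated.
#3: dominated by #1 (p99 latency 117≤354, memory 302≤493, avg latency 105≤154).
#4: dominated by #5 (p99 latency 461≤709, memory 279≤279, avg latency 134≤181).
#5: dominated by #7 (p99 latency 317≤461, memory 35≤279, avg latency 37≤134).
#6: dominated by #7 (p99 latency 317≤573, memory 35≤221, avg latency 37≤200).
#7: not dominated (best memory).
#8: dominated by #7 (p99 latency 317≤430, memory 35≤290, avg latency 37≤190).

#1, #2, #7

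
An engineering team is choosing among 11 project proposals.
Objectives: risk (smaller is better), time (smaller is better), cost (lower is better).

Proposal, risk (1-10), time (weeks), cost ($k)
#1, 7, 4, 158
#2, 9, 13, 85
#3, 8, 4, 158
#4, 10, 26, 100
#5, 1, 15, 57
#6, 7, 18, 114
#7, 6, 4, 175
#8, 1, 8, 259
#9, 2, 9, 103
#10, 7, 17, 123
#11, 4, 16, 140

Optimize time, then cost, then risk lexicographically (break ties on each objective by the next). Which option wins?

First minimize time: best is 4, kept {#1, #3, #7}.
Then minimize cost: best is 158, kept {#1, #3}.
Then minimize risk: best is 7, kept {#1}.

#1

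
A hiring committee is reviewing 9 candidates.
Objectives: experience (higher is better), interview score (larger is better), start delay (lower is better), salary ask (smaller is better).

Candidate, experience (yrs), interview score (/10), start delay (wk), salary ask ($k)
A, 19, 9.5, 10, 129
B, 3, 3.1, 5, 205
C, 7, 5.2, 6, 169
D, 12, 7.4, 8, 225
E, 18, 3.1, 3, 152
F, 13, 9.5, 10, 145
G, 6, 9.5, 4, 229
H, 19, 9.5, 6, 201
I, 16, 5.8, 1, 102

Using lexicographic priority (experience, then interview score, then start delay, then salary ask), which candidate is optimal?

First maximize experience: best is 19, kept {A, H}.
Then maximize interview score: best is 9.5, kept {A, H}.
Then minimize start delay: best is 6, kept {H}.

H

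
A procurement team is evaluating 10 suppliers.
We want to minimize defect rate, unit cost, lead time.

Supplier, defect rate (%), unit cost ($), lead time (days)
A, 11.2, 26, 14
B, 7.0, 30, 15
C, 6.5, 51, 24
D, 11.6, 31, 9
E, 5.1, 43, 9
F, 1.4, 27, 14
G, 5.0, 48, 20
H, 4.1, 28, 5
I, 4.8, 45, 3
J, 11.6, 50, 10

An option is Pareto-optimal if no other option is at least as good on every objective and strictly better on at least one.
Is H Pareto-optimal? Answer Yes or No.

Yes

A: worse on defect rate (11.2 vs 4.1).
B: worse on defect rate (7.0 vs 4.1).
C: worse on defect rate (6.5 vs 4.1).
D: worse on defect rate (11.6 vs 4.1).
E: worse on defect rate (5.1 vs 4.1).
F: worse on lead time (14 vs 5).
G: worse on defect rate (5.0 vs 4.1).
I: worse on defect rate (4.8 vs 4.1).
J: worse on defect rate (11.6 vs 4.1).
No option is at least as good as H on every objective and strictly better on one.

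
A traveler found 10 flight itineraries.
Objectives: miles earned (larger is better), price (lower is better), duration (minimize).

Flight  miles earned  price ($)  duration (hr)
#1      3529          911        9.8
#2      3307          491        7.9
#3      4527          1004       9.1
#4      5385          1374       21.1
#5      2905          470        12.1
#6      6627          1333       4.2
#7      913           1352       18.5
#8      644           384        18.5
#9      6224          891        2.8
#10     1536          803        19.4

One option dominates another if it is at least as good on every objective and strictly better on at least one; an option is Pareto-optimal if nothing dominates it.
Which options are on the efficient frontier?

#2, #5, #6, #8, #9

#1: dominated by #9 (miles earned 6224≥3529, price 891≤911, duration 2.8≤9.8).
#2: not dominated.
#3: dominated by #9 (miles earned 6224≥4527, price 891≤1004, duration 2.8≤9.1).
#4: dominated by #6 (miles earned 6627≥5385, price 1333≤1374, duration 4.2≤21.1).
#5: not dominated.
#6: not dominated (best miles earned).
#7: dominated by #1 (miles earned 3529≥913, price 911≤1352, duration 9.8≤18.5).
#8: not dominated (best price).
#9: not dominated (best duration).
#10: dominated by #2 (miles earned 3307≥1536, price 491≤803, duration 7.9≤19.4).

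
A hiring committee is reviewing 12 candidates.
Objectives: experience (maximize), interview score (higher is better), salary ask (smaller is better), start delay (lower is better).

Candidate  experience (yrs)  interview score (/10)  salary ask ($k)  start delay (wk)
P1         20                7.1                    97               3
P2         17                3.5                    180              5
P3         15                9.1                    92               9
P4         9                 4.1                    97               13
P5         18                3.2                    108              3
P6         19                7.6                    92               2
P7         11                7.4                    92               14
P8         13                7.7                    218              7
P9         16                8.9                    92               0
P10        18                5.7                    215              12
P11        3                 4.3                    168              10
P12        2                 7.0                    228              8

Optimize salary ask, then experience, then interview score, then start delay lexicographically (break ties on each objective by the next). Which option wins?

P6

First minimize salary ask: best is 92, kept {P3, P6, P7, P9}.
Then maximize experience: best is 19, kept {P6}.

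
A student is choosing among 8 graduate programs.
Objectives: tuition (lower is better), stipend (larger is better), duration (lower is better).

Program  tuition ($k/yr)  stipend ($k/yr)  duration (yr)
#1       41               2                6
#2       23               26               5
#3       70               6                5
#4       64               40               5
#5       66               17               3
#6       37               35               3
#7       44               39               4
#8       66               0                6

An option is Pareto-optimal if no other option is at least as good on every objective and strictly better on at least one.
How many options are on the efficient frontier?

4

#1: dominated by #2 (tuition 23≤41, stipend 26≥2, duration 5≤6).
#2: not dominated (best tuition).
#3: dominated by #2 (tuition 23≤70, stipend 26≥6, duration 5≤5).
#4: not dominated (best stipend).
#5: dominated by #6 (tuition 37≤66, stipend 35≥17, duration 3≤3).
#6: not dominated.
#7: not dominated.
#8: dominated by #1 (tuition 41≤66, stipend 2≥0, duration 6≤6).
Pareto-optimal: #2, #4, #6, #7 → 4.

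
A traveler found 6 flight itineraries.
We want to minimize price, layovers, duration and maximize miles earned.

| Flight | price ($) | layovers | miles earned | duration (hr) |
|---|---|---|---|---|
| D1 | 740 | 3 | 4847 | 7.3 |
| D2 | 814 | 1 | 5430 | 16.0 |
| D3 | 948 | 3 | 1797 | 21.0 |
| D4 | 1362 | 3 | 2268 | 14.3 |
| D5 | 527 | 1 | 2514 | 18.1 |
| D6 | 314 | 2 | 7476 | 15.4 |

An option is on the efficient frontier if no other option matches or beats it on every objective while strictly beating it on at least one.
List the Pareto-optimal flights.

D1, D2, D5, D6

D1: not dominated (best duration).
D2: not dominated.
D3: dominated by D1 (price 740≤948, layovers 3≤3, miles earned 4847≥1797, duration 7.3≤21.0).
D4: dominated by D1 (price 740≤1362, layovers 3≤3, miles earned 4847≥2268, duration 7.3≤14.3).
D5: not dominated.
D6: not dominated (best price).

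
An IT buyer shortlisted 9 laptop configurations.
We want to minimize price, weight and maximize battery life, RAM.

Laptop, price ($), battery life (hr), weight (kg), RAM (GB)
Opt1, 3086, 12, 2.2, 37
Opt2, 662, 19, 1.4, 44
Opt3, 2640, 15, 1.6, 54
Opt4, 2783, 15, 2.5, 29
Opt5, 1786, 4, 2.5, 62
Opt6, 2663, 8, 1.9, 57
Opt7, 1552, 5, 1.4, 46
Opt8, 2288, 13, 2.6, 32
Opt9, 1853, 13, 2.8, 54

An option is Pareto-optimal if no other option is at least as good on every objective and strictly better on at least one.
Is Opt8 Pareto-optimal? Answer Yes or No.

Opt2 vs Opt8: price 662≤2288, battery life 19≥13, weight 1.4≤2.6, RAM 44≥32 — Opt2 is at least as good on every objective and strictly better on at least one, so Opt2 dominates Opt8.

No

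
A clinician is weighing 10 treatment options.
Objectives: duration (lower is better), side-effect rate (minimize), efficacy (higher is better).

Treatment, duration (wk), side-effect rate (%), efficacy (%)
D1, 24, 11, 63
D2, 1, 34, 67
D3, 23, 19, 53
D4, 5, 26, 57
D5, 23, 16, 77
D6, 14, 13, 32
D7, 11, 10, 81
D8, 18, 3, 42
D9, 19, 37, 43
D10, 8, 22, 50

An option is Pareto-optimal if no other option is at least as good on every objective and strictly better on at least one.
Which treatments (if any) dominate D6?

D7: duration 11≤14, side-effect rate 10≤13, efficacy 81≥32 — dominates D6.
Others (D1, D2, D3, D4, D5, D8, D9, D10) are each worse than D6 on at least one objective.

D7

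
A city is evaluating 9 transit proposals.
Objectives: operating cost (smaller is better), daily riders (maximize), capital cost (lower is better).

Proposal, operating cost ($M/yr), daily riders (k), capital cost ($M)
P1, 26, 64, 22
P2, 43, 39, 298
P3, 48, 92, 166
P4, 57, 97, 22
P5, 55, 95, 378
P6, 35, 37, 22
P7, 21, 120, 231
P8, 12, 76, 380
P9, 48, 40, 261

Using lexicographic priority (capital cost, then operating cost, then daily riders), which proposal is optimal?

First minimize capital cost: best is 22, kept {P1, P4, P6}.
Then minimize operating cost: best is 26, kept {P1}.

P1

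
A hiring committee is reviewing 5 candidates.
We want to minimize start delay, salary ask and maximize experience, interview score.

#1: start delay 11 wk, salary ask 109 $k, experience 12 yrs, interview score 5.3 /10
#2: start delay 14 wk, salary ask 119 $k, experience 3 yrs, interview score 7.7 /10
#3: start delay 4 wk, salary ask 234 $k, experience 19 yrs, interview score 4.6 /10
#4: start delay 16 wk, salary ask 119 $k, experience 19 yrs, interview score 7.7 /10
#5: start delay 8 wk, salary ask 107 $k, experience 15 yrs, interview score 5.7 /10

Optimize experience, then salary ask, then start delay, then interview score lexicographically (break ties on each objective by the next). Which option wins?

#4

First maximize experience: best is 19, kept {#3, #4}.
Then minimize salary ask: best is 119, kept {#4}.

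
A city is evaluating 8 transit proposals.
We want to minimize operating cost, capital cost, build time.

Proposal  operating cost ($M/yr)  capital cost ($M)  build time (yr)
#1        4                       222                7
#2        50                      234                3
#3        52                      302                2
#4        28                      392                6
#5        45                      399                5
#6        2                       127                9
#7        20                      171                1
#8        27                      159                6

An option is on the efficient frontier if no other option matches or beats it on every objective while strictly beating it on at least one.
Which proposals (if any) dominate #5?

#7: operating cost 20≤45, capital cost 171≤399, build time 1≤5 — dominates #5.
Others (#1, #2, #3, #4, #6, #8) are each worse than #5 on at least one objective.

#7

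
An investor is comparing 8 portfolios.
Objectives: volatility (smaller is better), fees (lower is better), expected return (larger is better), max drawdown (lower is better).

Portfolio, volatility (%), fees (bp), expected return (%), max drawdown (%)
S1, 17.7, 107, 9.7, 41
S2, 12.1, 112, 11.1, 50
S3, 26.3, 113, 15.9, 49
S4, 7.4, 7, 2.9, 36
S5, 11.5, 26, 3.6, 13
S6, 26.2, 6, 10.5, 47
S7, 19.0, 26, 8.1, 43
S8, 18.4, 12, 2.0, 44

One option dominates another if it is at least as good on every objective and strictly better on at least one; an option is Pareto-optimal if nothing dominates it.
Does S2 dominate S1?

S2 vs S1: S2 is worse on fees (112 vs 107), so it does not dominate S1.

No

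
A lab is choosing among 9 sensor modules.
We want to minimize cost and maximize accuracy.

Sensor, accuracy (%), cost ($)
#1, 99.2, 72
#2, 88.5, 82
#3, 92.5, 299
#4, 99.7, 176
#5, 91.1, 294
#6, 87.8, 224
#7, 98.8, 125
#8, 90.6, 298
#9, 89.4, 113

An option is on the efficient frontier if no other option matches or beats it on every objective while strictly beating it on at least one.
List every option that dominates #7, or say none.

#1

#1: accuracy 99.2≥98.8, cost 72≤125 — dominates #7.
Others (#2, #3, #4, #5, #6, #8, #9) are each worse than #7 on at least one objective.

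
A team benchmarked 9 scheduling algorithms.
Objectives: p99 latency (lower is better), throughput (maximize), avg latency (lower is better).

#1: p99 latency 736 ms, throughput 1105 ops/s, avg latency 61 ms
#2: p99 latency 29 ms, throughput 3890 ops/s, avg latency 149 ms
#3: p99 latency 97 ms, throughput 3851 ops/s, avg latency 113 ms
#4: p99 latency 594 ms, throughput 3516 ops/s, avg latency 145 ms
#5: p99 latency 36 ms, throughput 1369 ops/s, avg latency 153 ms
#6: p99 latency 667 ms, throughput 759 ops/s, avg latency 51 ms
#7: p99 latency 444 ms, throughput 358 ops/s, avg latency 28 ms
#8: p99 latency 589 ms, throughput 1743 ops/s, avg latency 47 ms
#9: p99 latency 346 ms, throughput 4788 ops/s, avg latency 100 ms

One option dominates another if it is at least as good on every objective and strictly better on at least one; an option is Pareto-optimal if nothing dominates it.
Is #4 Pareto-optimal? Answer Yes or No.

#3 vs #4: p99 latency 97≤594, throughput 3851≥3516, avg latency 113≤145 — #3 is at least as good on every objective and strictly better on at least one, so #3 dominates #4.

No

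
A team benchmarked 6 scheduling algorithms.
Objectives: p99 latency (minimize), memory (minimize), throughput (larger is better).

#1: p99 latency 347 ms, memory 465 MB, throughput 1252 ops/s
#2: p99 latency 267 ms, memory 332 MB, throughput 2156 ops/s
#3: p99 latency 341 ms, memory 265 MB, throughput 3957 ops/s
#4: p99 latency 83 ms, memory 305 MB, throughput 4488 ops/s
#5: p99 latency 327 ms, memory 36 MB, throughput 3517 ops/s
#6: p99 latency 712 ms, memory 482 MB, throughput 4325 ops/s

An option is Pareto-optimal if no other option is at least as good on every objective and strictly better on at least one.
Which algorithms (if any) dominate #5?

none

#1: worse on p99 latency (347 vs 327).
#2: worse on memory (332 vs 36).
#3: worse on p99 latency (341 vs 327).
#4: worse on memory (305 vs 36).
#6: worse on p99 latency (712 vs 327).
No option dominates #5.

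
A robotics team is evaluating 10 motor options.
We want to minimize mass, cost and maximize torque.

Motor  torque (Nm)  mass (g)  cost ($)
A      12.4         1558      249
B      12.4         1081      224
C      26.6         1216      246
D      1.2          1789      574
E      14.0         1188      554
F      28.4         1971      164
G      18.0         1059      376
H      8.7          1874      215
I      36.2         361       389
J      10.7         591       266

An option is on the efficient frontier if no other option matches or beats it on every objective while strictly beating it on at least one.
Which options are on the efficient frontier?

B, C, F, G, H, I, J

A: dominated by B (torque 12.4≥12.4, mass 1081≤1558, cost 224≤249).
B: not dominated.
C: not dominated.
D: dominated by A (torque 12.4≥1.2, mass 1558≤1789, cost 249≤574).
E: dominated by G (torque 18.0≥14.0, mass 1059≤1188, cost 376≤554).
F: not dominated (best cost).
G: not dominated.
H: not dominated.
I: not dominated (best torque).
J: not dominated.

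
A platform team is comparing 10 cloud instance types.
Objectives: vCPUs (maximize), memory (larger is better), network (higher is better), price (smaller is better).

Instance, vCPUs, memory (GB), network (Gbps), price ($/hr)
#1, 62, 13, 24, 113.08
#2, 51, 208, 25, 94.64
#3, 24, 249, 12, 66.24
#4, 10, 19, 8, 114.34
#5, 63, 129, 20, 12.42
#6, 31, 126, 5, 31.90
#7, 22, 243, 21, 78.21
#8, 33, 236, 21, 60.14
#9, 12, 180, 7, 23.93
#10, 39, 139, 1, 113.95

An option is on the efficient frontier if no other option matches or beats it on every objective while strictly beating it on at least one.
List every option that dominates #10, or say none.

#2: vCPUs 51≥39, memory 208≥139, network 25≥1, price 94.64≤113.95 — dominates #10.
Others (#1, #3, #4, #5, #6, #7, #8, #9) are each worse than #10 on at least one objective.

#2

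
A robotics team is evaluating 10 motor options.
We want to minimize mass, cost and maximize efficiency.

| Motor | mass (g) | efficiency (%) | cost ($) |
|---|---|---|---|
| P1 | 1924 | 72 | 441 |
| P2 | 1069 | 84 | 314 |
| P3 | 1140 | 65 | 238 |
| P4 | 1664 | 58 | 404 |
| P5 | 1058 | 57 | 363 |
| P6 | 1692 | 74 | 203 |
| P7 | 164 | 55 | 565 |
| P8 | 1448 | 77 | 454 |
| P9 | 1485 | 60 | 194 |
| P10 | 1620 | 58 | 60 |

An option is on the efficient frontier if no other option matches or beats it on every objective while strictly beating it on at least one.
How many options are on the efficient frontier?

P1: dominated by P2 (mass 1069≤1924, efficiency 84≥72, cost 314≤441).
P2: not dominated (best efficiency).
P3: not dominated.
P4: dominated by P2 (mass 1069≤1664, efficiency 84≥58, cost 314≤404).
P5: not dominated.
P6: not dominated.
P7: not dominated (best mass).
P8: dominated by P2 (mass 1069≤1448, efficiency 84≥77, cost 314≤454).
P9: not dominated.
P10: not dominated (best cost).
Pareto-optimal: P2, P3, P5, P6, P7, P9, P10 → 7.

7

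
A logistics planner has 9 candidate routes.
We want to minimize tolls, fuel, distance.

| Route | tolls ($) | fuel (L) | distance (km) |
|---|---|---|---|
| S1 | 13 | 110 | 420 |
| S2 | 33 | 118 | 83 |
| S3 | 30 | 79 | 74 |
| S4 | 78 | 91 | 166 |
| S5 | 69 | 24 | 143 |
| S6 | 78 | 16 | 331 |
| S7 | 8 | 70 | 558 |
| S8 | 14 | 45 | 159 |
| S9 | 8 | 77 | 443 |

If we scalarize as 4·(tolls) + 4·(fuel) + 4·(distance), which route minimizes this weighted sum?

S1: 4·13 + 4·110 + 4·420 = 2172
S2: 4·33 + 4·118 + 4·83 = 936
S3: 4·30 + 4·79 + 4·74 = 732
S4: 4·78 + 4·91 + 4·166 = 1340
S5: 4·69 + 4·24 + 4·143 = 944
S6: 4·78 + 4·16 + 4·331 = 1700
S7: 4·8 + 4·70 + 4·558 = 2544
S8: 4·14 + 4·45 + 4·159 = 872
S9: 4·8 + 4·77 + 4·443 = 2112
Lowest: S3 at 732.

S3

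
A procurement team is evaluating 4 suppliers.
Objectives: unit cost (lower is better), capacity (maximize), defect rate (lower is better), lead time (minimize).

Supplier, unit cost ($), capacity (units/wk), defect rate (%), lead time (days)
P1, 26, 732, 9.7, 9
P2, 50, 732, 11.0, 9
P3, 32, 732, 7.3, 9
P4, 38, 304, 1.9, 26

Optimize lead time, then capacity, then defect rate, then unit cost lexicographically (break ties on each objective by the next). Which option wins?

P3

First minimize lead time: best is 9, kept {P1, P2, P3}.
Then maximize capacity: best is 732, kept {P1, P2, P3}.
Then minimize defect rate: best is 7.3, kept {P3}.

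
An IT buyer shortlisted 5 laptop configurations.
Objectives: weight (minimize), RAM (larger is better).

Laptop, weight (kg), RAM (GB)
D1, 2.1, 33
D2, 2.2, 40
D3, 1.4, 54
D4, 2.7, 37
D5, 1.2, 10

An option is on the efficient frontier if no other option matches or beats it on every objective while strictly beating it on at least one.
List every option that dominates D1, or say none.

D3: weight 1.4≤2.1, RAM 54≥33 — dominates D1.
Others (D2, D4, D5) are each worse than D1 on at least one objective.

D3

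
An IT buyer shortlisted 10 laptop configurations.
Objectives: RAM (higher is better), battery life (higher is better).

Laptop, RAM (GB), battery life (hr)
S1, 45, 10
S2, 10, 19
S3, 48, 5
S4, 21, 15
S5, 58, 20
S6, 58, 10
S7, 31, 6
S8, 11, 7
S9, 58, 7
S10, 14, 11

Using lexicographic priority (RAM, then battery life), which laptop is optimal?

First maximize RAM: best is 58, kept {S5, S6, S9}.
Then maximize battery life: best is 20, kept {S5}.

S5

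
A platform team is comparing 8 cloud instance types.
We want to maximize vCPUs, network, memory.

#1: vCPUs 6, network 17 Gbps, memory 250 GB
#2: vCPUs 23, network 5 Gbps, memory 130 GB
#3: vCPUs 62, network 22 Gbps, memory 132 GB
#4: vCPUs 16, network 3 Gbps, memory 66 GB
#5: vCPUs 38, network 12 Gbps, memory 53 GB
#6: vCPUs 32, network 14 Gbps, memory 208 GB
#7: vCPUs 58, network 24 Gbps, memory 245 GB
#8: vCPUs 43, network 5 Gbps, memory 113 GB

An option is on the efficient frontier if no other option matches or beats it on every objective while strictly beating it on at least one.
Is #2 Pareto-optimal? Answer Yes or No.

#3 vs #2: vCPUs 62≥23, network 22≥5, memory 132≥130 — #3 is at least as good on every objective and strictly better on at least one, so #3 dominates #2.

No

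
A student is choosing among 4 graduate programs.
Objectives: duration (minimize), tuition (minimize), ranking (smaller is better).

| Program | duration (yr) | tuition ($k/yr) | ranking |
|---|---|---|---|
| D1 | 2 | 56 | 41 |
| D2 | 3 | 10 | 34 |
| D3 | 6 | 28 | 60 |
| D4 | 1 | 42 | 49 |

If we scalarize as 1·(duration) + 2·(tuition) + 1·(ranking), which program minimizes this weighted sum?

D1: 1·2 + 2·56 + 1·41 = 155
D2: 1·3 + 2·10 + 1·34 = 57
D3: 1·6 + 2·28 + 1·60 = 122
D4: 1·1 + 2·42 + 1·49 = 134
Lowest: D2 at 57.

D2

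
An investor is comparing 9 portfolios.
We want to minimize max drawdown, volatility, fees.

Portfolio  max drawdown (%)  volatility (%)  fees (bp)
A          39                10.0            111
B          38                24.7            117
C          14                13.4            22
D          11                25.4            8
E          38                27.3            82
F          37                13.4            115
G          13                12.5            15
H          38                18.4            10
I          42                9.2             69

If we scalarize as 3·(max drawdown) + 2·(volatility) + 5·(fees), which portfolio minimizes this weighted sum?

D

A: 3·39 + 2·10.0 + 5·111 = 692.0
B: 3·38 + 2·24.7 + 5·117 = 748.4
C: 3·14 + 2·13.4 + 5·22 = 178.8
D: 3·11 + 2·25.4 + 5·8 = 123.8
E: 3·38 + 2·27.3 + 5·82 = 578.6
F: 3·37 + 2·13.4 + 5·115 = 712.8
G: 3·13 + 2·12.5 + 5·15 = 139.0
H: 3·38 + 2·18.4 + 5·10 = 200.8
I: 3·42 + 2·9.2 + 5·69 = 489.4
Lowest: D at 123.8.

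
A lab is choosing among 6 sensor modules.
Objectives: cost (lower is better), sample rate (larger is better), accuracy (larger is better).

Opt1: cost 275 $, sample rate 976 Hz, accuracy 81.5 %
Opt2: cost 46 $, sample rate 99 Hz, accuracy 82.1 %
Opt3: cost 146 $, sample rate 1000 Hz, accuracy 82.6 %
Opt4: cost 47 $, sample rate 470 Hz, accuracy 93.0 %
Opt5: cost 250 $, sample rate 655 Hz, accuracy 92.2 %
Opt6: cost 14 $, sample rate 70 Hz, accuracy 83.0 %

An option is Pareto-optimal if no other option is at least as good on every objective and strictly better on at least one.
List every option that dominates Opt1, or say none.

Opt3

Opt3: cost 146≤275, sample rate 1000≥976, accuracy 82.6≥81.5 — dominates Opt1.
Others (Opt2, Opt4, Opt5, Opt6) are each worse than Opt1 on at least one objective.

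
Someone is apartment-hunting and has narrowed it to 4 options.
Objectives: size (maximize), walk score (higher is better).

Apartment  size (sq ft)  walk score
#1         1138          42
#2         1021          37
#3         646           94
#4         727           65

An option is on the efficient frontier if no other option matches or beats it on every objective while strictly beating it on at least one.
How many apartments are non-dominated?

3

#1: not dominated (best size).
#2: dominated by #1 (size 1138≥1021, walk score 42≥37).
#3: not dominated (best walk score).
#4: not dominated.
Pareto-optimal: #1, #3, #4 → 3.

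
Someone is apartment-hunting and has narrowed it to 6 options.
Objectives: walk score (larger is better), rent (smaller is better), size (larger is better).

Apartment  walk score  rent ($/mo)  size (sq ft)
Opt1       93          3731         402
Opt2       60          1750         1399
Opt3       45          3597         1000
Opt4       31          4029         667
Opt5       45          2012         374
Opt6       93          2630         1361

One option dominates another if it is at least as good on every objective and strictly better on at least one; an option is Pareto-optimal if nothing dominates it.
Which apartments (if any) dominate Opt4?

Opt2: walk score 60≥31, rent 1750≤4029, size 1399≥667 — dominates Opt4.
Opt3: walk score 45≥31, rent 3597≤4029, size 1000≥667 — dominates Opt4.
Opt6: walk score 93≥31, rent 2630≤4029, size 1361≥667 — dominates Opt4.
Others (Opt1, Opt5) are each worse than Opt4 on at least one objective.

Opt2, Opt3, Opt6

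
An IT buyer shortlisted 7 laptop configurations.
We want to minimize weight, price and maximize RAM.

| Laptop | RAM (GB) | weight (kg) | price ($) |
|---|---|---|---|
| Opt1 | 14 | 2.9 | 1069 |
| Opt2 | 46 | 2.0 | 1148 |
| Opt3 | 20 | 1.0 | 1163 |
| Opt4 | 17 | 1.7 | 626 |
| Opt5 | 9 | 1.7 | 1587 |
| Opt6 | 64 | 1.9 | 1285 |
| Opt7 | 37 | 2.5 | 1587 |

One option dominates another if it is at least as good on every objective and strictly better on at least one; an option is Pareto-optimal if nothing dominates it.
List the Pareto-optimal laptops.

Opt1: dominated by Opt4 (RAM 17≥14, weight 1.7≤2.9, price 626≤1069).
Opt2: not dominated.
Opt3: not dominated (best weight).
Opt4: not dominated (best price).
Opt5: dominated by Opt3 (RAM 20≥9, weight 1.0≤1.7, price 1163≤1587).
Opt6: not dominated (best RAM).
Opt7: dominated by Opt2 (RAM 46≥37, weight 2.0≤2.5, price 1148≤1587).

Opt2, Opt3, Opt4, Opt6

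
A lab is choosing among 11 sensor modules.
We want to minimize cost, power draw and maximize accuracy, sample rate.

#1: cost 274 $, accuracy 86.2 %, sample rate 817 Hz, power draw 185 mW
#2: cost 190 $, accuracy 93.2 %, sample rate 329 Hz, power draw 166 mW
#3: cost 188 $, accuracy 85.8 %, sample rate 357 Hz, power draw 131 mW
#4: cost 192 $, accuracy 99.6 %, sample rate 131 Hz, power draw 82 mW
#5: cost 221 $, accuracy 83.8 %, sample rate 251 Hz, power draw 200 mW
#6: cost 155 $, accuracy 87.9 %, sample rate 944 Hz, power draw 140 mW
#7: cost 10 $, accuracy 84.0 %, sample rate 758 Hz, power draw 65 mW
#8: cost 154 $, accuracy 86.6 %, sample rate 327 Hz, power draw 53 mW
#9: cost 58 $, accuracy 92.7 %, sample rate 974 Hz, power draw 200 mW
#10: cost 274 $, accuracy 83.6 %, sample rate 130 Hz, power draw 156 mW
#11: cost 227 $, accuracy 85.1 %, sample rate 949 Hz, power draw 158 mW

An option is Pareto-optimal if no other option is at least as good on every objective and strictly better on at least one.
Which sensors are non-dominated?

#2, #3, #4, #6, #7, #8, #9, #11

#1: dominated by #6 (cost 155≤274, accuracy 87.9≥86.2, sample rate 944≥817, power draw 140≤185).
#2: not dominated.
#3: not dominated.
#4: not dominated (best accuracy).
#5: dominated by #2 (cost 190≤221, accuracy 93.2≥83.8, sample rate 329≥251, power draw 166≤200).
#6: not dominated.
#7: not dominated (best cost).
#8: not dominated (best power draw).
#9: not dominated (best sample rate).
#10: dominated by #3 (cost 188≤274, accuracy 85.8≥83.6, sample rate 357≥130, power draw 131≤156).
#11: not dominated.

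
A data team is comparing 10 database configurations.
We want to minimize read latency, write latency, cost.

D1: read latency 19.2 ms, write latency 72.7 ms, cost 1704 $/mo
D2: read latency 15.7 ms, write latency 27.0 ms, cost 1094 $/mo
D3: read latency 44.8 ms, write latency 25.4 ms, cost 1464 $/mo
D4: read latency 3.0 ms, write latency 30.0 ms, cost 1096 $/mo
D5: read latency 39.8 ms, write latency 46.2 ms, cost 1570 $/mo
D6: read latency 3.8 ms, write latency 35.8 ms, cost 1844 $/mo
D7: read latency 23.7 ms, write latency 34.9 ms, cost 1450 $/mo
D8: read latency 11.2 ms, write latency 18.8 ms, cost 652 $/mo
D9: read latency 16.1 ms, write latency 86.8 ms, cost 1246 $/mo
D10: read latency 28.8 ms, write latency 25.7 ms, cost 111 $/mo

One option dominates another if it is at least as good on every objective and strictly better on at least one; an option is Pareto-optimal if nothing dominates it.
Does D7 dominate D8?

D7 vs D8: D7 is worse on read latency (23.7 vs 11.2), so it does not dominate D8.

No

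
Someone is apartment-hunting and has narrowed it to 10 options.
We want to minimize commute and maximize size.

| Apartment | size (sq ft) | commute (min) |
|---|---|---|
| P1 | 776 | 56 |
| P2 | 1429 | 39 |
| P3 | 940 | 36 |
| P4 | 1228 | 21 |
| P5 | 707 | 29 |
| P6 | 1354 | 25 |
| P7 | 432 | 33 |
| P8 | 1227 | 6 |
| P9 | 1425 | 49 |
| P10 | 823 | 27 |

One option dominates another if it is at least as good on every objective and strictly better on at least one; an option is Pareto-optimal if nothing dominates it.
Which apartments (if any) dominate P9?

P2

P2: size 1429≥1425, commute 39≤49 — dominates P9.
Others (P1, P3, P4, P5, P6, P7, P8, P10) are each worse than P9 on at least one objective.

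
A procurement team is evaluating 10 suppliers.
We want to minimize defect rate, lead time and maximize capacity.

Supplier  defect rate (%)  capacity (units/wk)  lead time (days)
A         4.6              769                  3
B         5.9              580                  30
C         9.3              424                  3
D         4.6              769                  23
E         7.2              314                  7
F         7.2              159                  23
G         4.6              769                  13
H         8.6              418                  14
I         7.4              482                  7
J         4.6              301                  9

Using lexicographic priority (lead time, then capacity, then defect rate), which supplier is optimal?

A

First minimize lead time: best is 3, kept {A, C}.
Then maximize capacity: best is 769, kept {A}.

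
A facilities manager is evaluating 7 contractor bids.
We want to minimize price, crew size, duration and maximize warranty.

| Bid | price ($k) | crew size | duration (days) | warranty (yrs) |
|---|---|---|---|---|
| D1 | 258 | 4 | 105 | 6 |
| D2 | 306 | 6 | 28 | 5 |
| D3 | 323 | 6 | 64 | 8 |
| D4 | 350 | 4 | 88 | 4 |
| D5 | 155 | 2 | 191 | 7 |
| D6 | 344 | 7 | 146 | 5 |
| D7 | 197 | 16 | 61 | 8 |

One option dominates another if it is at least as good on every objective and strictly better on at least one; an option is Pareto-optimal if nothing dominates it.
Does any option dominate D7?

No

D1: worse on price (258 vs 197).
D2: worse on price (306 vs 197).
D3: worse on price (323 vs 197).
D4: worse on price (350 vs 197).
D5: worse on duration (191 vs 61).
D6: worse on price (344 vs 197).
No option is at least as good as D7 on every objective and strictly better on one.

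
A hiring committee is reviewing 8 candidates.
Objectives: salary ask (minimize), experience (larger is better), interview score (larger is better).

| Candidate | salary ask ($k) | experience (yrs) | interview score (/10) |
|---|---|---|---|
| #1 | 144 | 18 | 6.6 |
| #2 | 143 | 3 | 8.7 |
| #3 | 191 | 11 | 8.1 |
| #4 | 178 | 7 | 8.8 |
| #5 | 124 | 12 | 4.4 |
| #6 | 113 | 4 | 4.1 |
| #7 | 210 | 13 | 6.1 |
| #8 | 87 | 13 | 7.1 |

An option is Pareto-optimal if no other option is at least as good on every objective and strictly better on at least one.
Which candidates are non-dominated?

#1, #2, #3, #4, #8

#1: not dominated (best experience).
#2: not dominated.
#3: not dominated.
#4: not dominated (best interview score).
#5: dominated by #8 (salary ask 87≤124, experience 13≥12, interview score 7.1≥4.4).
#6: dominated by #8 (salary ask 87≤113, experience 13≥4, interview score 7.1≥4.1).
#7: dominated by #1 (salary ask 144≤210, experience 18≥13, interview score 6.6≥6.1).
#8: not dominated (best salary ask).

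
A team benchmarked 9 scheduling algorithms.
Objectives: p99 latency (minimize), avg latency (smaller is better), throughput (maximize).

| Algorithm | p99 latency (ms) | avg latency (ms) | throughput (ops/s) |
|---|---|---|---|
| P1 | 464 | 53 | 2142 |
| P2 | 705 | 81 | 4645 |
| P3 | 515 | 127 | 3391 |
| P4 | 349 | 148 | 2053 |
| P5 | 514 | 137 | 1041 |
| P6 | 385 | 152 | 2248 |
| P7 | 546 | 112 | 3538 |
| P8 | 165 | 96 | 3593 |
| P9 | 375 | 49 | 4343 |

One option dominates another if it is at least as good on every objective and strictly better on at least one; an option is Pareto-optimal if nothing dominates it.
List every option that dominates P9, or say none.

none

P1: worse on p99 latency (464 vs 375).
P2: worse on p99 latency (705 vs 375).
P3: worse on p99 latency (515 vs 375).
P4: worse on avg latency (148 vs 49).
P5: worse on p99 latency (514 vs 375).
P6: worse on p99 latency (385 vs 375).
P7: worse on p99 latency (546 vs 375).
P8: worse on avg latency (96 vs 49).
No option dominates P9.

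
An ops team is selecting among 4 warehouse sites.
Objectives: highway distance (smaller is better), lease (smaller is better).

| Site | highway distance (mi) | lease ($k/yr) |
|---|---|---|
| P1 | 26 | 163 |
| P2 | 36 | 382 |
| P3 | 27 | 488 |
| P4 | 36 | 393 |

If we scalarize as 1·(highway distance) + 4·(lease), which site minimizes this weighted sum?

P1

P1: 1·26 + 4·163 = 678
P2: 1·36 + 4·382 = 1564
P3: 1·27 + 4·488 = 1979
P4: 1·36 + 4·393 = 1608
Lowest: P1 at 678.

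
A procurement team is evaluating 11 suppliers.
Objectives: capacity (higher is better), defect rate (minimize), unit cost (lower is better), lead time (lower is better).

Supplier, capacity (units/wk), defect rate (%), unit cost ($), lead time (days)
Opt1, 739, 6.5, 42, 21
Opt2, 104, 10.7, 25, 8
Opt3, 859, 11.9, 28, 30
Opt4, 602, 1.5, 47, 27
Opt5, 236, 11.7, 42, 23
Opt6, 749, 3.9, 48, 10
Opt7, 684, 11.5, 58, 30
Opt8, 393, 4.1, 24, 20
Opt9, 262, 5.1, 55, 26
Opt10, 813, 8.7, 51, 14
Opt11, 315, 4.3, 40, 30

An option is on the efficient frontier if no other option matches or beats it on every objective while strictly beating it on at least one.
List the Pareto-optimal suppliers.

Opt1, Opt2, Opt3, Opt4, Opt6, Opt8, Opt10

Opt1: not dominated.
Opt2: not dominated (best lead time).
Opt3: not dominated (best capacity).
Opt4: not dominated (best defect rate).
Opt5: dominated by Opt1 (capacity 739≥236, defect rate 6.5≤11.7, unit cost 42≤42, lead time 21≤23).
Opt6: not dominated.
Opt7: dominated by Opt1 (capacity 739≥684, defect rate 6.5≤11.5, unit cost 42≤58, lead time 21≤30).
Opt8: not dominated (best unit cost).
Opt9: dominated by Opt6 (capacity 749≥262, defect rate 3.9≤5.1, unit cost 48≤55, lead time 10≤26).
Opt10: not dominated.
Opt11: dominated by Opt8 (capacity 393≥315, defect rate 4.1≤4.3, unit cost 24≤40, lead time 20≤30).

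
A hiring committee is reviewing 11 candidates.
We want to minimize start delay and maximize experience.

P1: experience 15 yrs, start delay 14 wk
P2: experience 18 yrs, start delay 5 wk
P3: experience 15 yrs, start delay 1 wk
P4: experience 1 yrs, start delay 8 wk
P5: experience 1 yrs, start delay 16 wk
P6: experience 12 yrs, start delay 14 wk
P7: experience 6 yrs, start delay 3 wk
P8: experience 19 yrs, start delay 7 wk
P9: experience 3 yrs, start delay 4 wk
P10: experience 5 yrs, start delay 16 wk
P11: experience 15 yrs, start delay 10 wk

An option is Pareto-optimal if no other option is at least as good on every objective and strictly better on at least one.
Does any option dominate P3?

No

P1: worse on start delay (14 vs 1).
P2: worse on start delay (5 vs 1).
P4: worse on experience (1 vs 15).
P5: worse on experience (1 vs 15).
P6: worse on experience (12 vs 15).
P7: worse on experience (6 vs 15).
P8: worse on start delay (7 vs 1).
P9: worse on experience (3 vs 15).
P10: worse on experience (5 vs 15).
P11: worse on start delay (10 vs 1).
No option is at least as good as P3 on every objective and strictly better on one.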